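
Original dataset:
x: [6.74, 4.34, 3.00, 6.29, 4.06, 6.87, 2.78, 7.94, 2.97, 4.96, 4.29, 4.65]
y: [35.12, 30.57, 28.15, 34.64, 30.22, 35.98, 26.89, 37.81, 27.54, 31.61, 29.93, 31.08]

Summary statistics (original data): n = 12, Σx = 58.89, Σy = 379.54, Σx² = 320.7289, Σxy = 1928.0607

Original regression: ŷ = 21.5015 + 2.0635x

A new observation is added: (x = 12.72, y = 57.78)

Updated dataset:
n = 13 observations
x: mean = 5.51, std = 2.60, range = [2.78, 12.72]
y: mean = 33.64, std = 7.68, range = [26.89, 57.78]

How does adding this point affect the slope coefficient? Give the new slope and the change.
Adding the point moves β₁ from 2.0635 to 2.8849, i.e. it increases by 0.8214 (+39.8%).

x = 12.72 lies well outside the original x-range [2.78, 7.94] (x̄ ≈ 4.91), so this observation has high leverage and can move the slope substantially.

Step 1: Update the sums with the new point (n goes from 12 to 13)
Σx  = 58.89 + 12.72 = 71.61
Σy  = 379.54 + 57.78 = 437.32
Σx² = 320.7289 + 12.72² = 320.7289 + 161.7984 = 482.5273
Σxy = 1928.0607 + 12.72×57.78 = 1928.0607 + 734.9616 = 2663.0223

Step 2: Recompute the slope with b₁ = (nΣxy − ΣxΣy) / (nΣx² − (Σx)²)
Numerator   = 13×2663.0223 − 71.61×437.32 = 34619.2899 − 31316.4852 = 3302.8047
Denominator = 13×482.5273 − 71.61² = 6272.8549 − 5127.9921 = 1144.8628
b₁(new) = 3302.8047 / 1144.8628 = 2.8849

(Same formula on the original sums: (12×1928.0607 − 58.89×379.54) / (12×320.7289 − 58.89²) = 785.6178 / 380.7147 = 2.0635, matching the given fit.)

Step 3: Change in slope
Δβ₁ = 2.8849 − 2.0635 = +0.8214
Relative change = +0.8214 / 2.0635 × 100% = +39.8%
→ the slope increases when the point is added.

Because the point sits above the extension of the original line at a high-leverage x, it tilts the fit up.
In practice: refit with and without it and report both if conclusions differ.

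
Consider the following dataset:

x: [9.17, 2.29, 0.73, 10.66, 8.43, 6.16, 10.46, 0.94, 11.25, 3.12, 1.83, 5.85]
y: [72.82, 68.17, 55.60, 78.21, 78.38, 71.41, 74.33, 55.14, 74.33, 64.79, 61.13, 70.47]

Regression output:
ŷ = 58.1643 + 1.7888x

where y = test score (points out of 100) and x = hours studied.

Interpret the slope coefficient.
For each additional hour of study time, predicted test score increases by approximately 1.7888 points.

The slope coefficient β₁ = 1.7888 represents the marginal effect of study time on test score.

Interpretation:
- Study time up by 1 hour → predicted test score increases by 1.7888 points
- This is a linear approximation: the same per-unit change is assumed across the whole observed x range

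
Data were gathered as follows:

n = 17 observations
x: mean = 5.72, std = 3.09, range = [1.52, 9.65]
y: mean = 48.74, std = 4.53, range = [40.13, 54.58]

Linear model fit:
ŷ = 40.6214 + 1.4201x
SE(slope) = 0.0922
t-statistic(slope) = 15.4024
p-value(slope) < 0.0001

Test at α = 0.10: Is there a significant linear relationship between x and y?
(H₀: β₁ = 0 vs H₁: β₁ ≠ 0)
Reject H₀: p-value < 0.0001 < α = 0.10. The linear relationship is significant at the 10% level.

Hypothesis test for the slope coefficient:

H₀: β₁ = 0 (no linear relationship)
H₁: β₁ ≠ 0 (linear relationship exists)

Test statistic: t = β̂₁ / SE(β̂₁) = 1.4201 / 0.0922 = 15.4024

p < 0.0001: how often a slope estimate this far from 0 (in SE units) would arise by chance if β₁ were truly 0.

Decision rule: reject H₀ if p-value < α.
p-value < 0.0001 < α = 0.10 → reject H₀.

Conclusion: the linear association between x and y is significant at the 10% level.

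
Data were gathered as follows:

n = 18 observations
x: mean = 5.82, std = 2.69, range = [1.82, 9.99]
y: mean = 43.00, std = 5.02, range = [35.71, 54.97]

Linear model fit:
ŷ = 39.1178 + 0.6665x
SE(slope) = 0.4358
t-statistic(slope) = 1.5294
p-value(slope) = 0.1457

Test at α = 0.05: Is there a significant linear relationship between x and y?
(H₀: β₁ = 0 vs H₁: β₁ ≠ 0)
p-value = 0.1457 ≥ α = 0.05, so we fail to reject H₀. The relationship is not significant.

Hypothesis test for the slope coefficient:

H₀: β₁ = 0 (no linear relationship)
H₁: β₁ ≠ 0 (linear relationship exists)

Test statistic: t = β̂₁ / SE(β̂₁) = 0.6665 / 0.4358 = 1.5294

p = 0.1457: how often a slope estimate this far from 0 (in SE units) would arise by chance if β₁ were truly 0.

Decision rule: reject H₀ if p-value < α.
p-value = 0.1457 ≥ α = 0.05 → fail to reject H₀.

At α = 0.05 the data do not provide convincing evidence of a nonzero slope.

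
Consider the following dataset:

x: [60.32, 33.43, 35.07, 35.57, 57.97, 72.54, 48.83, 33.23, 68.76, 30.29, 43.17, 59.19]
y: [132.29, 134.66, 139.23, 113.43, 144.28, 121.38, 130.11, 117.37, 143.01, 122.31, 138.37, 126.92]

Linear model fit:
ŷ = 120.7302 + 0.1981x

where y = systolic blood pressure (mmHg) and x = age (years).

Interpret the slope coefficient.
For each additional year of age, predicted blood pressure increases by approximately 0.1981 mmHg.

The slope β₁ = 0.1981 gives the rate at which the fitted blood pressure changes with age.

Interpretation:
- Age up by 1 year → predicted blood pressure increases by 0.1981 mmHg
- This is a linear approximation: the same per-unit change is assumed across the whole observed x range

(β₀ = 120.7302 is the fitted value at x = 0 and is not part of the slope interpretation.)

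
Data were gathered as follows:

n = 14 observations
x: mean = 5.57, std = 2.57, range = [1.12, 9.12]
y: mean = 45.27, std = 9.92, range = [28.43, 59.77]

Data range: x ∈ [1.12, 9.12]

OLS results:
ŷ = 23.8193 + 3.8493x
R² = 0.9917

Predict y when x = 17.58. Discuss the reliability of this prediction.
ŷ = 91.4900 (extrapolation — x = 17.58 lies outside [1.12, 9.12], so reliability is low).

Prediction calculation:
ŷ = 23.8193 + 3.8493 × 17.58
ŷ = 91.4900

Reliability:
- Data range: x ∈ [1.12, 9.12]
- Prediction point: x = 17.58 is 8.46 units above the observed range → this is EXTRAPOLATION, not interpolation

Why that matters here:
- The linear relationship may not hold outside the observed range
- The standard error of prediction grows with (x − x̄)², and x = 17.58 is far from x̄ = 5.57

A defensible statement: 'if the linear trend continued to x = 17.58, y would be about 91.4900' — the premise is untested.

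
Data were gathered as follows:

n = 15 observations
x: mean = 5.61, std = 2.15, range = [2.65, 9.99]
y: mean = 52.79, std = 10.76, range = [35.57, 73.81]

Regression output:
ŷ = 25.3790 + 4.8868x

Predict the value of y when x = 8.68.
ŷ = 67.7964

To predict y for x = 8.68, substitute into the regression equation:

ŷ = 25.3790 + 4.8868 × 8.68
ŷ = 25.3790 + 42.4174
ŷ = 67.7964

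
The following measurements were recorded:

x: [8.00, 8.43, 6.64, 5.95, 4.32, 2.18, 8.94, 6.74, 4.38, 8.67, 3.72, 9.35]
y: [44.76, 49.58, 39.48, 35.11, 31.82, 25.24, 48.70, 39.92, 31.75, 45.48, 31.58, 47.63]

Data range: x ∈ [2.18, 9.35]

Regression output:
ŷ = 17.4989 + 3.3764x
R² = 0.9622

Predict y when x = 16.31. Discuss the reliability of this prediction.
ŷ = 72.5680 (extrapolation — x = 16.31 lies outside [2.18, 9.35], so reliability is low).

Prediction calculation:
ŷ = 17.4989 + 3.3764 × 16.31
ŷ = 72.5680

Reliability:
- Data range: x ∈ [2.18, 9.35]
- Prediction point: x = 16.31 is 6.96 units above the observed range → this is EXTRAPOLATION, not interpolation

Why that matters here:
- R² describes fit only over the sampled x values; it says nothing about behaviour beyond them
- Real relationships often flatten, saturate, or turn nonlinear at extremes

The R² = 0.9622 only validates the fit within [2.18, 9.35]; treat ŷ = 72.5680 with caution.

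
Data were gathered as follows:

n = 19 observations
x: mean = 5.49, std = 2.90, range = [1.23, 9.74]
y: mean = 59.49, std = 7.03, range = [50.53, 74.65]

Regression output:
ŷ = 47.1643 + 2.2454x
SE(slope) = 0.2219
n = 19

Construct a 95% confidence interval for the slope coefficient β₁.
The 95% CI for β₁ is (1.7772, 2.7136)

Confidence interval for the slope:

The 95% CI for β₁ is: β̂₁ ± t*(α/2, n-2) × SE(β̂₁)

Step 1: Find critical t-value
- Confidence level = 0.95
- Degrees of freedom = n - 2 = 19 - 2 = 17
- t*(α/2, 17) = 2.1098

Step 2: Calculate margin of error
Margin = 2.1098 × 0.2219 = 0.4682

Step 3: Construct interval
CI = 2.2454 ± 0.4682
CI = (1.7772, 2.7136)

Interpretation: intervals built this way capture the true β₁ in 95% of repeated samples; here the plausible range for the per-unit effect of x on y is 1.7772 to 2.7136.
Both endpoints are positive, so the data support a genuinely positive slope at this confidence level.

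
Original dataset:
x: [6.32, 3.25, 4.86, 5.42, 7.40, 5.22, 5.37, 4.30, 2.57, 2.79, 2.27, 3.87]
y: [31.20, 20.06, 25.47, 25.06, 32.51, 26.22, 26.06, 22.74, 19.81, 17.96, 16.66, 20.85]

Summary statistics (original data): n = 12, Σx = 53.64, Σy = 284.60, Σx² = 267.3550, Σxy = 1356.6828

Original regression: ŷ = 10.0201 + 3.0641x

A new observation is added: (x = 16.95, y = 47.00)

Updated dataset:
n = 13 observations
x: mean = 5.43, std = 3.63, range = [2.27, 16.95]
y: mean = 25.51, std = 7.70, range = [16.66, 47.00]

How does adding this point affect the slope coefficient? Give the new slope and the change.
New slope β₁ = 2.0586 versus 3.0641 before: a change of -1.0055 (-32.8%).

The new point has HIGH LEVERAGE: x = 16.95 is far from the original mean x̄ = 53.64/12 ≈ 4.47 (original range [2.27, 7.40]).

Step 1: Update the sums with the new point (n goes from 12 to 13)
Σx  = 53.64 + 16.95 = 70.59
Σy  = 284.60 + 47.00 = 331.60
Σx² = 267.3550 + 16.95² = 267.3550 + 287.3025 = 554.6575
Σxy = 1356.6828 + 16.95×47.00 = 1356.6828 + 796.6500 = 2153.3328

Step 2: Recompute the slope with b₁ = (nΣxy − ΣxΣy) / (nΣx² − (Σx)²)
Numerator   = 13×2153.3328 − 70.59×331.60 = 27993.3264 − 23407.6440 = 4585.6824
Denominator = 13×554.6575 − 70.59² = 7210.5475 − 4982.9481 = 2227.5994
b₁(new) = 4585.6824 / 2227.5994 = 2.0586

(Same formula on the original sums: (12×1356.6828 − 53.64×284.60) / (12×267.3550 − 53.64²) = 1014.2496 / 331.0104 = 3.0641, matching the given fit.)

Step 3: Change in slope
Δβ₁ = 2.0586 − 3.0641 = -1.0055
Relative change = -1.0055 / 3.0641 × 100% = -32.8%
→ the slope decreases when the point is added.

Because the point sits below the extension of the original line at a high-leverage x, it tilts the fit down.
In practice: refit with and without it and report both if conclusions differ.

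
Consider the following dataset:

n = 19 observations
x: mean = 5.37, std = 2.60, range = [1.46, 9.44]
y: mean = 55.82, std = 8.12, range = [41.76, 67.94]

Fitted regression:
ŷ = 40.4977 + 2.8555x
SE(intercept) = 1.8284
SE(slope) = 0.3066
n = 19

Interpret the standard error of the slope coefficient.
SE(slope) = 0.3066 measures the uncertainty in the estimated slope. The coefficient is estimated precisely (SE/|β̂₁| = 10.7%).

What SE measures:
- The standard error quantifies the sampling variability of the coefficient estimate
- It is the estimated standard deviation of β̂₁ across hypothetical repeated samples of the same size
- Smaller SE → more precise estimate

Relative precision:
- SE / |β̂₁| = 0.3066 / 2.8555 = 10.7%
- Rule of thumb (under 20%: precise; 20% to under 50%: moderately precise; 50% or more: imprecise) → precise

Link to the t-test: t = β̂₁ / SE(β̂₁) = 2.8555 / 0.3066 = 9.3134, the statistic for H₀: β₁ = 0.

What drives SE(β̂₁): more residual scatter → larger SE.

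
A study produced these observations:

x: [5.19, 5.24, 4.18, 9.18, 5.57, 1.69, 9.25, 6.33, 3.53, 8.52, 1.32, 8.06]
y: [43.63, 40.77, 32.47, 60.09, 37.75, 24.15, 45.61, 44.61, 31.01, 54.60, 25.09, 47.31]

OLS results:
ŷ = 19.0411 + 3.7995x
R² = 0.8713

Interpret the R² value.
The model explains 87.13% of the variance in y (R² = 0.8713), leaving 12.87% unexplained; the fit is strong.

The coefficient of determination R² is the fraction of the total variation in y that the fitted line accounts for.

Here R² = 0.8713:
- Explained: 87.13% of the variation in y
- Unexplained (residual): 100% − 87.13% = 12.87%
- Rule of thumb (below 0.3 weak; 0.3 to below 0.7 moderate; 0.7 and above strong) → strong

Note: R² never decreases when predictors are added, so it should not be used alone to compare models of different size.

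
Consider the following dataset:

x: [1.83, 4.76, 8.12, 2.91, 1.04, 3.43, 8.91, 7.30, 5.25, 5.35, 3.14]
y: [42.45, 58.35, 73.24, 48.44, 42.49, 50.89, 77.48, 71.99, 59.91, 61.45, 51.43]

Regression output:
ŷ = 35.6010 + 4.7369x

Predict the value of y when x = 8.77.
ŷ = 77.1436

Plug x = 8.77 into the fitted line:

ŷ = 35.6010 + 4.7369 × 8.77
ŷ = 35.6010 + 41.5426
ŷ = 77.1436

This is the fitted mean response at that x — an individual observation would come with a wider prediction interval.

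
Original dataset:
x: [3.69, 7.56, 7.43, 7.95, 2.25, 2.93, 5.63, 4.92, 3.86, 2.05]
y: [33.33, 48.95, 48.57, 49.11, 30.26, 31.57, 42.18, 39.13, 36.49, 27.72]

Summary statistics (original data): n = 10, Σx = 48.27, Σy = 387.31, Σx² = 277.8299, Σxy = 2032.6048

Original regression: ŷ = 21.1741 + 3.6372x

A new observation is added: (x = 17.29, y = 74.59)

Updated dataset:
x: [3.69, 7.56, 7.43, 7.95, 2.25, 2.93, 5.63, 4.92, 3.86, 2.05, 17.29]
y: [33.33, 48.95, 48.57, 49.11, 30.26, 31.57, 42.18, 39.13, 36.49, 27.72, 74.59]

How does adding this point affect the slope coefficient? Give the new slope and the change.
The slope changes from 3.6372 to 3.0604 (change of -0.5768, or -15.9%).

x = 17.29 lies well outside the original x-range [2.05, 7.95] (x̄ ≈ 4.83), so this observation has high leverage and can move the slope substantially.

Step 1: Update the sums with the new point (n goes from 10 to 11)
Σx  = 48.27 + 17.29 = 65.56
Σy  = 387.31 + 74.59 = 461.90
Σx² = 277.8299 + 17.29² = 277.8299 + 298.9441 = 576.7740
Σxy = 2032.6048 + 17.29×74.59 = 2032.6048 + 1289.6611 = 3322.2659

Step 2: Recompute the slope with b₁ = (nΣxy − ΣxΣy) / (nΣx² − (Σx)²)
Numerator   = 11×3322.2659 − 65.56×461.90 = 36544.9249 − 30282.1640 = 6262.7609
Denominator = 11×576.7740 − 65.56² = 6344.5140 − 4298.1136 = 2046.4004
b₁(new) = 6262.7609 / 2046.4004 = 3.0604

(Same formula on the original sums: (10×2032.6048 − 48.27×387.31) / (10×277.8299 − 48.27²) = 1630.5943 / 448.3061 = 3.6372, matching the given fit.)

Step 3: Change in slope
Δβ₁ = 3.0604 − 3.6372 = -0.5768
Relative change = -0.5768 / 3.6372 × 100% = -15.9%
→ the slope decreases when the point is added.

A high-leverage point only changes the slope if it is off the original line; here y = 74.59 is below the original trend, so the slope decreases.
In practice: examine leverage (hᵢ) and Cook's distance rather than deleting it automatically; refit with and without it and report both if conclusions differ.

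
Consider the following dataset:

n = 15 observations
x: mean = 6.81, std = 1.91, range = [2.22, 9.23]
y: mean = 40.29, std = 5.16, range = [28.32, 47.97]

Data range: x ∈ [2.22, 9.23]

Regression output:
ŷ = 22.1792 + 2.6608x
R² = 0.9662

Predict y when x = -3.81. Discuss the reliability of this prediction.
ŷ = 12.0416, but this is extrapolation (below the data range [2.22, 9.23]) and may be unreliable.

Prediction calculation:
ŷ = 22.1792 + 2.6608 × (-3.81)
ŷ = 12.0416

Reliability:
- Data range: x ∈ [2.22, 9.23]
- Prediction point: x = -3.81 is 6.03 units below the observed range → this is EXTRAPOLATION, not interpolation

Why that matters here:
- R² describes fit only over the sampled x values; it says nothing about behaviour beyond them
- The standard error of prediction grows with (x − x̄)², and x = -3.81 is far from x̄ = 6.81
- Real relationships often flatten, saturate, or turn nonlinear at extremes

Report the number if required, but flag clearly that it is an extrapolation.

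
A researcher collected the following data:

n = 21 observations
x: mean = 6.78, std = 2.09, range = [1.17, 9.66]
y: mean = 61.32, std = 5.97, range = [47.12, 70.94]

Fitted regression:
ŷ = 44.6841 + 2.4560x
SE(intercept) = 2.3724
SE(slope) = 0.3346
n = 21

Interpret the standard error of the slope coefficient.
SE(β̂₁) = 0.3346 is the estimated standard deviation of the slope estimate across repeated samples; relative to β̂₁ = 2.4560 that is 13.6%, a precise estimate.

What SE measures:
- The standard error quantifies the sampling variability of the coefficient estimate
- It is the estimated standard deviation of β̂₁ across hypothetical repeated samples of the same size
- Smaller SE → more precise estimate

Relative precision:
- SE / |β̂₁| = 0.3346 / 2.4560 = 13.6%
- Rule of thumb (under 20%: precise; 20% to under 50%: moderately precise; 50% or more: imprecise) → precise

Link to the t-test: t = β̂₁ / SE(β̂₁) = 2.4560 / 0.3346 = 7.3401, the statistic for H₀: β₁ = 0.

What drives SE(β̂₁): wider spread of x values → smaller SE.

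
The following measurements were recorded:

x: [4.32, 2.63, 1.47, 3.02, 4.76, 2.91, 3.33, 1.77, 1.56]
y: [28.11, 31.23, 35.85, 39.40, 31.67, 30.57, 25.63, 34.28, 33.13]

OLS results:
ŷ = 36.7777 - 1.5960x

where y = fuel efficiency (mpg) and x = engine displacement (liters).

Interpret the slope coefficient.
On average, fuel efficiency is about 1.5960 mpg lower for every extra liter of engine displacement.

The slope β₁ = -1.5960 gives the rate at which the fitted fuel efficiency changes with engine displacement.

Interpretation:
- Engine displacement up by 1 liter → predicted fuel efficiency decreases by 1.5960 mpg
- This is a linear approximation: the same per-unit change is assumed across the whole observed x range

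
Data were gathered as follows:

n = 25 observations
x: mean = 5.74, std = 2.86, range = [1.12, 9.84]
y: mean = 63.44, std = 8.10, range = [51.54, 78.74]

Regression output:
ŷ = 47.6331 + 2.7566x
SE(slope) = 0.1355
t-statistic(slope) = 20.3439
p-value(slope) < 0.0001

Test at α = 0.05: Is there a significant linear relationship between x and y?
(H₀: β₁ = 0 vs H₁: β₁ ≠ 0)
p-value < 0.0001 < α = 0.05, so we reject H₀. The relationship is significant.

Hypothesis test for the slope coefficient:

H₀: β₁ = 0 (no linear relationship)
H₁: β₁ ≠ 0 (linear relationship exists)

Test statistic: t = β̂₁ / SE(β̂₁) = 2.7566 / 0.1355 = 20.3439

The p-value (<0.0001) is the probability, under H₀, of a t-statistic at least as extreme as |t| = 20.3439 (two-sided, df = n − 2 = 23).

Decision rule: reject H₀ if p-value < α.
p-value < 0.0001 < α = 0.05 → reject H₀.

At α = 0.05 the data do provide convincing evidence of a nonzero slope.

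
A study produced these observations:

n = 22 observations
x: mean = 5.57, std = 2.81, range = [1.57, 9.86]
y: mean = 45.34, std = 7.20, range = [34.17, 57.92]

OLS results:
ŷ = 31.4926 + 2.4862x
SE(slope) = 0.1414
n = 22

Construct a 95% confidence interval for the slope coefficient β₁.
The 95% CI for β₁ is (2.1912, 2.7812)

Confidence interval for the slope:

The 95% CI for β₁ is: β̂₁ ± t*(α/2, n-2) × SE(β̂₁)

Step 1: Find critical t-value
- Confidence level = 0.95
- Degrees of freedom = n - 2 = 22 - 2 = 20
- t*(α/2, 20) = 2.0860

Step 2: Calculate margin of error
Margin = 2.0860 × 0.1414 = 0.2950

Step 3: Construct interval
CI = 2.4862 ± 0.2950
CI = (2.1912, 2.7812)

Interpretation: each one-unit increase in x is associated with a change in mean y of between 2.1912 and 2.7812, with 95% confidence.
Since 0 is outside the interval, a two-sided test at α = 0.05 would reject H₀: β₁ = 0.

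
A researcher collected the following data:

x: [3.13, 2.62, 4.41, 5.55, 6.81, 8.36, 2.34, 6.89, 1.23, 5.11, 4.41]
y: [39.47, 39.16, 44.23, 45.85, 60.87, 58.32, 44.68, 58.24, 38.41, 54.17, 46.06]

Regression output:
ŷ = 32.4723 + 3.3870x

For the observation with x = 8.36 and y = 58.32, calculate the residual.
Residual = -2.4676

The residual is the difference between the actual value and the predicted value:

Residual = y - ŷ

Step 1: Calculate predicted value
ŷ = 32.4723 + 3.3870 × 8.36
ŷ = 60.7876

Step 2: Calculate residual
Residual = 58.32 - 60.7876
Residual = -2.4676

Sign check: y < ŷ, so the point is below the line and the fit overestimates here.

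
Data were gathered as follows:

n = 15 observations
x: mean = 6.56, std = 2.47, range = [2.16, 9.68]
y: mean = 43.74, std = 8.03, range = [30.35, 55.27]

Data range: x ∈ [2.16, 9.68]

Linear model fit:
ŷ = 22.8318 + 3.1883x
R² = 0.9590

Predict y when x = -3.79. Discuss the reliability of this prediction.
ŷ = 10.7481 (extrapolation — x = -3.79 lies outside [2.16, 9.68], so reliability is low).

Prediction calculation:
ŷ = 22.8318 + 3.1883 × (-3.79)
ŷ = 10.7481

Reliability:
- Data range: x ∈ [2.16, 9.68]
- Prediction point: x = -3.79 is 5.95 units below the observed range → this is EXTRAPOLATION, not interpolation

Why that matters here:
- Real relationships often flatten, saturate, or turn nonlinear at extremes
- The standard error of prediction grows with (x − x̄)², and x = -3.79 is far from x̄ = 6.56

The R² = 0.9590 only validates the fit within [2.16, 9.68]; treat ŷ = 10.7481 with caution.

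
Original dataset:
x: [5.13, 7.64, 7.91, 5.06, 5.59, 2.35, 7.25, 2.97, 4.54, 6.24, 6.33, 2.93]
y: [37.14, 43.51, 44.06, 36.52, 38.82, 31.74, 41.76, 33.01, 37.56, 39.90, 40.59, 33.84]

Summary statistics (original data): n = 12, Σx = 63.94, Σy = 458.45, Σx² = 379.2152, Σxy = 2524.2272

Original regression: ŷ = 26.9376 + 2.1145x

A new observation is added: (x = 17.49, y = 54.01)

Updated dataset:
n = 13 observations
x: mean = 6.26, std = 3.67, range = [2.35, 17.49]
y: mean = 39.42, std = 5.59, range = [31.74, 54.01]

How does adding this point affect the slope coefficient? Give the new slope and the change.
Adding the point moves β₁ from 2.1145 to 1.4790, i.e. it decreases by 0.6355 (-30.1%).

x = 17.49 lies well outside the original x-range [2.35, 7.91] (x̄ ≈ 5.33), so this observation has high leverage and can move the slope substantially.

Step 1: Update the sums with the new point (n goes from 12 to 13)
Σx  = 63.94 + 17.49 = 81.43
Σy  = 458.45 + 54.01 = 512.46
Σx² = 379.2152 + 17.49² = 379.2152 + 305.9001 = 685.1153
Σxy = 2524.2272 + 17.49×54.01 = 2524.2272 + 944.6349 = 3468.8621

Step 2: Recompute the slope with b₁ = (nΣxy − ΣxΣy) / (nΣx² − (Σx)²)
Numerator   = 13×3468.8621 − 81.43×512.46 = 45095.2073 − 41729.6178 = 3365.5895
Denominator = 13×685.1153 − 81.43² = 8906.4989 − 6630.8449 = 2275.6540
b₁(new) = 3365.5895 / 2275.6540 = 1.4790

(Same formula on the original sums: (12×2524.2272 − 63.94×458.45) / (12×379.2152 − 63.94²) = 977.4334 / 462.2588 = 2.1145, matching the given fit.)

Step 3: Change in slope
Δβ₁ = 1.4790 − 2.1145 = -0.6355
Relative change = -0.6355 / 2.1145 × 100% = -30.1%
→ the slope decreases when the point is added.

Because the point sits below the extension of the original line at a high-leverage x, it tilts the fit down.
In practice: examine leverage (hᵢ) and Cook's distance rather than deleting it automatically; check such a point for data-entry or measurement error.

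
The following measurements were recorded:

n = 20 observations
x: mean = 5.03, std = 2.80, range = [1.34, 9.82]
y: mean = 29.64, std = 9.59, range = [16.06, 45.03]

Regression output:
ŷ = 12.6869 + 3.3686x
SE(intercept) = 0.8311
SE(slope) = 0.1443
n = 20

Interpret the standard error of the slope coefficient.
SE(slope) = 0.1443 measures the uncertainty in the estimated slope. The coefficient is estimated precisely (SE/|β̂₁| = 4.3%).

What SE measures:
- The standard error quantifies the sampling variability of the coefficient estimate
- It is the estimated standard deviation of β̂₁ across hypothetical repeated samples of the same size
- Smaller SE → more precise estimate

Relative precision:
- SE / |β̂₁| = 0.1443 / 3.3686 = 4.3%
- Rule of thumb (under 20%: precise; 20% to under 50%: moderately precise; 50% or more: imprecise) → precise

Link to the t-test: t = β̂₁ / SE(β̂₁) = 3.3686 / 0.1443 = 23.3444, the statistic for H₀: β₁ = 0.

What drives SE(β̂₁): larger n (here n = 20) → smaller SE.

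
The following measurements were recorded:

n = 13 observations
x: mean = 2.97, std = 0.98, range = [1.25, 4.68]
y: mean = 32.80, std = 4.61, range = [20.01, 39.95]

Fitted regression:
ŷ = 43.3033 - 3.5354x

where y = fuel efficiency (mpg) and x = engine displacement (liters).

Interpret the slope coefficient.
For each additional liter of engine displacement, predicted fuel efficiency decreases by approximately 3.5354 mpg.

The slope β₁ = -3.5354 gives the rate at which the fitted fuel efficiency changes with engine displacement.

Interpretation:
- Engine displacement up by 1 liter → predicted fuel efficiency decreases by 3.5354 mpg
- The effect is assumed constant over the observed range of x (linearity)
- The slope describes association in these data, not necessarily a causal effect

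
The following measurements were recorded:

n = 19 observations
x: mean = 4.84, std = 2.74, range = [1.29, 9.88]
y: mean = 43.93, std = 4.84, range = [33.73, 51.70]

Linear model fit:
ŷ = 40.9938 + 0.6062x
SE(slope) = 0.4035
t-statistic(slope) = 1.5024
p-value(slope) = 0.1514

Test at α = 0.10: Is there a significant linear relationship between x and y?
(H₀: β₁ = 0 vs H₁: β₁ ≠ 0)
Since p-value = 0.1514 ≥ α = 0.10, fail to reject H₀ — the slope is not significantly different from 0.

Hypothesis test for the slope coefficient:

H₀: β₁ = 0 (no linear relationship)
H₁: β₁ ≠ 0 (linear relationship exists)

Test statistic: t = β̂₁ / SE(β̂₁) = 0.6062 / 0.4035 = 1.5024

p = 0.1514: how often a slope estimate this far from 0 (in SE units) would arise by chance if β₁ were truly 0.

Decision rule: reject H₀ if p-value < α.
p-value = 0.1514 ≥ α = 0.10 → fail to reject H₀.

At α = 0.10 the data do not provide convincing evidence of a nonzero slope.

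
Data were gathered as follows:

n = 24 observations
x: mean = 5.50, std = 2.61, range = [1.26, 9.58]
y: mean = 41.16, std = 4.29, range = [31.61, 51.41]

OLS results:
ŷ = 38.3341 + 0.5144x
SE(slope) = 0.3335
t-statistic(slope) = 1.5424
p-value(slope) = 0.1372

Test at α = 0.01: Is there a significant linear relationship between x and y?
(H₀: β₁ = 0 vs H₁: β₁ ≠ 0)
Since p-value = 0.1372 ≥ α = 0.01, fail to reject H₀ — the slope is not significantly different from 0.

Hypothesis test for the slope coefficient:

H₀: β₁ = 0 (no linear relationship)
H₁: β₁ ≠ 0 (linear relationship exists)

Test statistic: t = β̂₁ / SE(β̂₁) = 0.5144 / 0.3335 = 1.5424

The p-value (0.1372) is the probability, under H₀, of a t-statistic at least as extreme as |t| = 1.5424 (two-sided, df = n − 2 = 22).

Decision rule: reject H₀ if p-value < α.
p-value = 0.1372 ≥ α = 0.01 → fail to reject H₀.

At α = 0.01 the data do not provide convincing evidence of a nonzero slope.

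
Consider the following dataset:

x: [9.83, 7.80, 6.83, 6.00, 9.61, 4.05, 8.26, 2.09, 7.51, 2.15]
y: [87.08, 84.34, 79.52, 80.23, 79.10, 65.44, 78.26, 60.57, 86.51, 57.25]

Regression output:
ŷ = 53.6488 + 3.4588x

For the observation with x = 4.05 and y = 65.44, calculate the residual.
Residual = -2.2169

The residual is the difference between the actual value and the predicted value:

Residual = y - ŷ

Step 1: Calculate predicted value
ŷ = 53.6488 + 3.4588 × 4.05
ŷ = 67.6569

Step 2: Calculate residual
Residual = 65.44 - 67.6569
Residual = -2.2169

Sign check: y < ŷ, so the point is below the line and the fit overestimates here.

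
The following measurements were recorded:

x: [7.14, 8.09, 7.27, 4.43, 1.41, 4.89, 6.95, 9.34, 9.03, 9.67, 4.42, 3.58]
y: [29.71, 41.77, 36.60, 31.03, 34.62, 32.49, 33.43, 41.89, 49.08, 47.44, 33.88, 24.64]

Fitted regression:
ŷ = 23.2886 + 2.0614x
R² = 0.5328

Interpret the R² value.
About 53.28% of the variability in y is accounted for by the regression on x (R² = 0.5328) — a moderate linear fit.

The coefficient of determination R² is the fraction of the total variation in y that the fitted line accounts for.

Here R² = 0.5328:
- Explained: 53.28% of the variation in y
- Unexplained (residual): 100% − 53.28% = 46.72%
- Rule of thumb (below 0.3 weak; 0.3 to below 0.7 moderate; 0.7 and above strong) → moderate

Note: R² says nothing about causation, and a high R² does not by itself mean the linear form is appropriate — check the residuals.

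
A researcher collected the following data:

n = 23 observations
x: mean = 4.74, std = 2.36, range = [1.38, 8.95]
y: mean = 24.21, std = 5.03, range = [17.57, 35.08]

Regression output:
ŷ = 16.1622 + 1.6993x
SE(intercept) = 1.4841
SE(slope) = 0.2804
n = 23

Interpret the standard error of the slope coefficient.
SE(slope) = 0.2804 measures the uncertainty in the estimated slope. The coefficient is estimated precisely (SE/|β̂₁| = 16.5%).

SE(β̂₁) = s / √Sxx, where s is the residual standard deviation and Sxx = Σ(x − x̄)². It is the yardstick for how far β̂₁ = 1.6993 could plausibly be from the true slope.

Relative precision:
- SE / |β̂₁| = 0.2804 / 1.6993 = 16.5%
- Rule of thumb (under 20%: precise; 20% to under 50%: moderately precise; 50% or more: imprecise) → precise

Link to the t-test: t = β̂₁ / SE(β̂₁) = 1.6993 / 0.2804 = 6.0603, the statistic for H₀: β₁ = 0.

What drives SE(β̂₁): wider spread of x values → smaller SE; more residual scatter → larger SE; larger n (here n = 23) → smaller SE.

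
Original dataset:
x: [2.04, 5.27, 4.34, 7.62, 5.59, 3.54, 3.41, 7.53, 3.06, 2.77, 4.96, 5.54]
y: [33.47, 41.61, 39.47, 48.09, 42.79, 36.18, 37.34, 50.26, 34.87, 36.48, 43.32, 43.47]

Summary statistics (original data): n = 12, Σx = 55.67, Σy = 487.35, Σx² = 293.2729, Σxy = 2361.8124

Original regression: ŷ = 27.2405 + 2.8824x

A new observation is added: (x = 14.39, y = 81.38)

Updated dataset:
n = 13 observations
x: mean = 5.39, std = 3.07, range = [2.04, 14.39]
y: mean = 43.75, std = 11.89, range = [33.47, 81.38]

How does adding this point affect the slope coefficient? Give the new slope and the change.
New slope β₁ = 3.8106 versus 2.8824 before: a change of +0.9282 (+32.2%).

x = 14.39 lies well outside the original x-range [2.04, 7.62] (x̄ ≈ 4.64), so this observation has high leverage and can move the slope substantially.

Step 1: Update the sums with the new point (n goes from 12 to 13)
Σx  = 55.67 + 14.39 = 70.06
Σy  = 487.35 + 81.38 = 568.73
Σx² = 293.2729 + 14.39² = 293.2729 + 207.0721 = 500.3450
Σxy = 2361.8124 + 14.39×81.38 = 2361.8124 + 1171.0582 = 3532.8706

Step 2: Recompute the slope with b₁ = (nΣxy − ΣxΣy) / (nΣx² − (Σx)²)
Numerator   = 13×3532.8706 − 70.06×568.73 = 45927.3178 − 39845.2238 = 6082.0940
Denominator = 13×500.3450 − 70.06² = 6504.4850 − 4908.4036 = 1596.0814
b₁(new) = 6082.0940 / 1596.0814 = 3.8106

(Same formula on the original sums: (12×2361.8124 − 55.67×487.35) / (12×293.2729 − 55.67²) = 1210.9743 / 420.1259 = 2.8824, matching the given fit.)

Step 3: Change in slope
Δβ₁ = 3.8106 − 2.8824 = +0.9282
Relative change = +0.9282 / 2.8824 × 100% = +32.2%
→ the slope increases when the point is added.

Because the point sits above the extension of the original line at a high-leverage x, it tilts the fit up.
In practice: check such a point for data-entry or measurement error; investigate whether it comes from the same population as the rest of the sample.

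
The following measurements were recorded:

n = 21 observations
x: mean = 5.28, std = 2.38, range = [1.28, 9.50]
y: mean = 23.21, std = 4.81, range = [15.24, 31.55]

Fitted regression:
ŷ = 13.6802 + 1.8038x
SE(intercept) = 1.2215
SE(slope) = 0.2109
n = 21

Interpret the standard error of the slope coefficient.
SE(β̂₁) = 0.2109 is the estimated standard deviation of the slope estimate across repeated samples; relative to β̂₁ = 1.8038 that is 11.7%, a precise estimate.

SE(β̂₁) = 0.2109 says: if we drew many samples of n = 21 from the same population and refit each time, the fitted slopes would scatter with a standard deviation of roughly 0.2109 around the true β₁.

Relative precision:
- SE / |β̂₁| = 0.2109 / 1.8038 = 11.7%
- Rule of thumb (under 20%: precise; 20% to under 50%: moderately precise; 50% or more: imprecise) → precise

Link to the t-test: t = β̂₁ / SE(β̂₁) = 1.8038 / 0.2109 = 8.5529, the statistic for H₀: β₁ = 0.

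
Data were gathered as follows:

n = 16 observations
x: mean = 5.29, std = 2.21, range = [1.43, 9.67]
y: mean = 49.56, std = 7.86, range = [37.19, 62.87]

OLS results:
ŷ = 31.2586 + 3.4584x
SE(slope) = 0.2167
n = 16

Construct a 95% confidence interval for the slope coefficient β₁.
The 95% CI for β₁ is (2.9936, 3.9232)

Confidence interval for the slope:

The 95% CI for β₁ is: β̂₁ ± t*(α/2, n-2) × SE(β̂₁)

Step 1: Find critical t-value
- Confidence level = 0.95
- Degrees of freedom = n - 2 = 16 - 2 = 14
- t*(α/2, 14) = 2.1448

Step 2: Calculate margin of error
Margin = 2.1448 × 0.2167 = 0.4648

Step 3: Construct interval
CI = 3.4584 ± 0.4648
CI = (2.9936, 3.9232)

Interpretation: We are 95% confident that the true slope β₁ lies between 2.9936 and 3.9232.
Both endpoints are positive, so the data support a genuinely positive slope at this confidence level.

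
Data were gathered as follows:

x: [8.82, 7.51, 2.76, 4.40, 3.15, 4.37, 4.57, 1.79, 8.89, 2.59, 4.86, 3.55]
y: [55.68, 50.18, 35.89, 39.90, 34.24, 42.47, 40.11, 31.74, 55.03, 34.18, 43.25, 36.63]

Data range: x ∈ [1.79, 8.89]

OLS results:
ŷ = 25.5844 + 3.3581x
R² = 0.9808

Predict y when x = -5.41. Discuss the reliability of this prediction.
ŷ = 7.4171 (extrapolation — x = -5.41 lies outside [1.79, 8.89], so reliability is low).

Prediction calculation:
ŷ = 25.5844 + 3.3581 × (-5.41)
ŷ = 7.4171

Reliability:
- Data range: x ∈ [1.79, 8.89]
- Prediction point: x = -5.41 is 7.20 units below the observed range → this is EXTRAPOLATION, not interpolation

Why that matters here:
- The standard error of prediction grows with (x − x̄)², and x = -5.41 is far from x̄ = 4.77
- The linear relationship may not hold outside the observed range

Report the number if required, but flag clearly that it is an extrapolation.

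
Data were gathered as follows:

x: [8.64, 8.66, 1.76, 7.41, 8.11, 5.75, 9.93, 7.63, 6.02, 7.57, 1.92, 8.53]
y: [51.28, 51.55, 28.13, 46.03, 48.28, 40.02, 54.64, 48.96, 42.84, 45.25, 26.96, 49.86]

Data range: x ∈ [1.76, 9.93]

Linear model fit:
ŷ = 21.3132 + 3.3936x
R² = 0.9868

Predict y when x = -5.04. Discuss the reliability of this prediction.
ŷ = 4.2095, but this is extrapolation (below the data range [1.76, 9.93]) and may be unreliable.

Prediction calculation:
ŷ = 21.3132 + 3.3936 × (-5.04)
ŷ = 4.2095

Reliability:
- Data range: x ∈ [1.76, 9.93]
- Prediction point: x = -5.04 is 6.80 units below the observed range → this is EXTRAPOLATION, not interpolation

Why that matters here:
- The linear relationship may not hold outside the observed range
- R² describes fit only over the sampled x values; it says nothing about behaviour beyond them

The R² = 0.9868 only validates the fit within [1.76, 9.93]; treat ŷ = 4.2095 with caution.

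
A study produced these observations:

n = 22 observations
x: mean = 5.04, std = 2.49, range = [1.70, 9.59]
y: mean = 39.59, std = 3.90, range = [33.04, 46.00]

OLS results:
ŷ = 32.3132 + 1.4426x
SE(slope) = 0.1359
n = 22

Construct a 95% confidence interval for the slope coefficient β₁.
The 95% CI for β₁ is (1.1591, 1.7261)

Confidence interval for the slope:

The 95% CI for β₁ is: β̂₁ ± t*(α/2, n-2) × SE(β̂₁)

Step 1: Find critical t-value
- Confidence level = 0.95
- Degrees of freedom = n - 2 = 22 - 2 = 20
- t*(α/2, 20) = 2.0860

Step 2: Calculate margin of error
Margin = 2.0860 × 0.1359 = 0.2835

Step 3: Construct interval
CI = 1.4426 ± 0.2835
CI = (1.1591, 1.7261)

Interpretation: each one-unit increase in x is associated with a change in mean y of between 1.1591 and 1.7261, with 95% confidence.
The interval does not include 0, suggesting a significant linear relationship.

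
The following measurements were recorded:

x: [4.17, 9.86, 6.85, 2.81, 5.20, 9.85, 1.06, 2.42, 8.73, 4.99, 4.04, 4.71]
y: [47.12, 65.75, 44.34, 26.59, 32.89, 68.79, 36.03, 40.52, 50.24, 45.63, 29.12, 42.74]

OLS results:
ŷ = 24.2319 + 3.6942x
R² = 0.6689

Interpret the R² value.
The model explains 66.89% of the variance in y (R² = 0.6689), leaving 33.11% unexplained; the fit is moderate.

R² = 1 − SS_res/SS_tot compares the residual scatter to the total scatter of y about its mean.

Here R² = 0.6689:
- Explained: 66.89% of the variation in y
- Unexplained (residual): 100% − 66.89% = 33.11%
- Rule of thumb (below 0.3 weak; 0.3 to below 0.7 moderate; 0.7 and above strong) → moderate

Note: R² never decreases when predictors are added, so it should not be used alone to compare models of different size.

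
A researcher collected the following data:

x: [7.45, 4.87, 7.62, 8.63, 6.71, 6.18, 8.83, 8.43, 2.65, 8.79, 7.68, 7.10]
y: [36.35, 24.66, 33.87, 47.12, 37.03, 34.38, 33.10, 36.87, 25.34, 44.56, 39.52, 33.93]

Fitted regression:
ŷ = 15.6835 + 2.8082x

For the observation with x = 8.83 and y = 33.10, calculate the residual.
Residual = -7.3799

The residual is the difference between the actual value and the predicted value:

Residual = y - ŷ

Step 1: Calculate predicted value
ŷ = 15.6835 + 2.8082 × 8.83
ŷ = 40.4799

Step 2: Calculate residual
Residual = 33.10 - 40.4799
Residual = -7.3799

Interpretation: the model overestimates the actual value by 7.3799 at this point (negative residual → observation lies below the fitted line).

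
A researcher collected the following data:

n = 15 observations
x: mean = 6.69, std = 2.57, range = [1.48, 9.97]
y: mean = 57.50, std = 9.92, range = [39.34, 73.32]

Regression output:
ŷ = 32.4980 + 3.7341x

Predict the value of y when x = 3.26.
ŷ = 44.6712

x = 3.26 lies inside the observed range [1.48, 9.97], so the fitted equation applies directly:

ŷ = 32.4980 + 3.7341 × 3.26
ŷ = 32.4980 + 12.1732
ŷ = 44.6712

This is a point prediction; actual observations scatter around it by roughly the residual standard deviation.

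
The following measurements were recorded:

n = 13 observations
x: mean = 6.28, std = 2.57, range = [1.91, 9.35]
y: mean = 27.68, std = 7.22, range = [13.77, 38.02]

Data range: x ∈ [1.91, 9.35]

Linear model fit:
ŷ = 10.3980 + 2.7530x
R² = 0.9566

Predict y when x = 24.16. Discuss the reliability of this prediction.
The equation gives ŷ = 76.9105; however x = 24.16 is 14.81 units above the observed range, so this extrapolated value should not be trusted.

Prediction calculation:
ŷ = 10.3980 + 2.7530 × 24.16
ŷ = 76.9105

Reliability:
- Data range: x ∈ [1.91, 9.35]
- Prediction point: x = 24.16 is 14.81 units above the observed range → this is EXTRAPOLATION, not interpolation

Why that matters here:
- There are no observations near this x to validate the fitted line there
- The linear relationship may not hold outside the observed range
- R² describes fit only over the sampled x values; it says nothing about behaviour beyond them

The R² = 0.9566 only validates the fit within [1.91, 9.35]; treat ŷ = 76.9105 with caution.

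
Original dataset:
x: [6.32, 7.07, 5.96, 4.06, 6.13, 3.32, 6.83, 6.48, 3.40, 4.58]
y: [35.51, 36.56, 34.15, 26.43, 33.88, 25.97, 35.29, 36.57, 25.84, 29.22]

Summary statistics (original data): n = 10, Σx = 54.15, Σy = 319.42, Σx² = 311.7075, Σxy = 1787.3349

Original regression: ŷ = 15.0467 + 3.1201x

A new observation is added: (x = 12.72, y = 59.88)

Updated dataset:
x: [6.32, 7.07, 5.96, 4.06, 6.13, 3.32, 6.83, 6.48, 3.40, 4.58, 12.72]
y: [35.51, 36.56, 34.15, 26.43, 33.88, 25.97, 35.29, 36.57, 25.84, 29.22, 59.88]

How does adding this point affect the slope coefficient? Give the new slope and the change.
New slope β₁ = 3.6301 versus 3.1201 before: a change of +0.5100 (+16.3%).

x = 12.72 lies well outside the original x-range [3.32, 7.07] (x̄ ≈ 5.42), so this observation has high leverage and can move the slope substantially.

Step 1: Update the sums with the new point (n goes from 10 to 11)
Σx  = 54.15 + 12.72 = 66.87
Σy  = 319.42 + 59.88 = 379.30
Σx² = 311.7075 + 12.72² = 311.7075 + 161.7984 = 473.5059
Σxy = 1787.3349 + 12.72×59.88 = 1787.3349 + 761.6736 = 2549.0085

Step 2: Recompute the slope with b₁ = (nΣxy − ΣxΣy) / (nΣx² − (Σx)²)
Numerator   = 11×2549.0085 − 66.87×379.30 = 28039.0935 − 25363.7910 = 2675.3025
Denominator = 11×473.5059 − 66.87² = 5208.5649 − 4471.5969 = 736.9680
b₁(new) = 2675.3025 / 736.9680 = 3.6301

(Same formula on the original sums: (10×1787.3349 − 54.15×319.42) / (10×311.7075 − 54.15²) = 576.7560 / 184.8525 = 3.1201, matching the given fit.)

Step 3: Change in slope
Δβ₁ = 3.6301 − 3.1201 = +0.5100
Relative change = +0.5100 / 3.1201 × 100% = +16.3%
→ the slope increases when the point is added.

A high-leverage point only changes the slope if it is off the original line; here y = 59.88 is above the original trend, so the slope increases.
In practice: check such a point for data-entry or measurement error.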